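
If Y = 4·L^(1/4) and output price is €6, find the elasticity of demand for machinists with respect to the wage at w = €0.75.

MP_L = (1/4)·4·L^(-3/4), so P·MP_L = w gives 6·L^(-3/4) = w.
Solving, L(w) = (6/w)^(4/3). This is a constant-elasticity form: L ∝ w^(−4/3), so ε = −4/3.

ε = -4/3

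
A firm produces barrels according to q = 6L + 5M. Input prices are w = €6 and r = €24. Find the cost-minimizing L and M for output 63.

L* = 10.5, M* = 0

The inputs are perfect substitutes, so the firm uses whichever has the lower cost per unit of output.
Cost per unit of output via L is w/6 = 1; via M it is r/5 = 4.8. L is cheaper.
Producing q = 63 with L alone: L = 10.5, M = 0.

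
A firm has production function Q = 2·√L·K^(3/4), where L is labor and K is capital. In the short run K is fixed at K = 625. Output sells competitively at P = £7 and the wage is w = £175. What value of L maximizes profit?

L* = 25

With K = 625, MP_L = (1/2)·2·L^(-1/2)·625^(3/4) = 125·L^(-1/2).
Profit maximization for a price taker requires P·MP_L = w: 7·125·L^(-1/2) = 175.
So L^(-1/2) = 0.2, which gives L = 25.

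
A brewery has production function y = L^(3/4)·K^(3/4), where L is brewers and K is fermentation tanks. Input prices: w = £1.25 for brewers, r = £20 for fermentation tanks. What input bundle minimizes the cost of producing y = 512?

L* = 256, K* = 16

Cost minimization requires the marginal rate of technical substitution to equal the input-price ratio: MP_L/MP_K = w/r.
Here MP_L/MP_K = (3/4)·(K/L)/(3/4) = (K/L). Setting this equal to 1.25/20 = 0.0625 gives K = 0.0625L.
Substituting into y = 512: L^(3/4)·(0.0625L)^(3/4) = 512.
Solving, L = 256 and K = 16.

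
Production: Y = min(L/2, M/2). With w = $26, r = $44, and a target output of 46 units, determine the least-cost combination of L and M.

With a fixed-proportions technology, the cost-minimizing bundle uses no slack in either input: L/2 = M/2 = Y.
So L = 2·46 = 92 and M = 2·46 = 92.

L* = 92, M* = 92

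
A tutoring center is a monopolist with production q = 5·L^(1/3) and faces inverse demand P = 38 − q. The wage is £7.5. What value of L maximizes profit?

Marginal revenue from the inverse demand is MR = 38 − 2q.
The marginal product is MP_L = (5/3)·L^(-2/3).
A monopolist hires until marginal revenue product equals the wage: MR·MP_L = w.
At L, q = 5·L^(1/3). Substituting and solving: (38 − 10·L^(1/3))·(5/3)·L^(-2/3) = 7.5 gives L = 8.

L* = 8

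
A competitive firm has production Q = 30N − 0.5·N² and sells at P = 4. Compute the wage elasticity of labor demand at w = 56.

ε = -0.875

From P·MP_N = w with MP_N = 30 − N, labor demand is N(w) = 30 − w/4.
dN/dw = −1/(4) = -0.25.
At w = 56, N = 16, so ε = (dN/dw)·(w/N) = (-0.25)·(56/16) = -0.875.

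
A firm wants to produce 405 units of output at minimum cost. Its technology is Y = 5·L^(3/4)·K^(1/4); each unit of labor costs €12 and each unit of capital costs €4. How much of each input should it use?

L* = 81, K* = 81

Cost minimization requires the marginal rate of technical substitution to equal the input-price ratio: MP_L/MP_K = w/r.
Here MP_L/MP_K = (3/4)·(K/L)/(1/4) = 3·(K/L). Setting this equal to 12/4 = 3 gives K = L.
Substituting into Y = 405: 5·L^(3/4)·(L)^(1/4) = 405.
Solving, L = 81 and K = 81.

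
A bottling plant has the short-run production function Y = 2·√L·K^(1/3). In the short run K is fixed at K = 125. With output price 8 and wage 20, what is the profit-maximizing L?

L* = 4

With K = 125, MP_L = (1/2)·2·L^(-1/2)·125^(1/3) = 5·L^(-1/2).
Profit maximization for a price taker requires P·MP_L = w: 8·5·L^(-1/2) = 20.
So L^(-1/2) = 0.5, which gives L = 4.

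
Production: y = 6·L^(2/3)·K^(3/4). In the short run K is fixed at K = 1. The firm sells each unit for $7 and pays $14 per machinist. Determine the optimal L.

With K = 1, MP_L = (2/3)·6·L^(-1/3)·1^(3/4) = 4·L^(-1/3).
Profit maximization for a price taker requires P·MP_L = w: 7·4·L^(-1/3) = 14.
So L^(-1/3) = 0.5, which gives L = 8.

L* = 8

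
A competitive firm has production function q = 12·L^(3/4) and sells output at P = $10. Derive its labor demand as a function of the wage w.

MP_L = (3/4)·12·L^(-1/4) = 9·L^(-1/4).
Setting P·MP_L = w: 90·L^(-1/4) = w.
Solving for L: L^(-1/4) = w/90, so L = (90/w)^(4).

L(w) = (90/w)^(4)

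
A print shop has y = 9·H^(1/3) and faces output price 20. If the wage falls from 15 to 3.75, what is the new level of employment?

H* = 64

From P·MP_H = w with MP_H = 3·H^(-2/3), the labor demand is H(w) = (60/w)^(3/2).
At w = 15: H = 8. At w = 3.75: H = 64.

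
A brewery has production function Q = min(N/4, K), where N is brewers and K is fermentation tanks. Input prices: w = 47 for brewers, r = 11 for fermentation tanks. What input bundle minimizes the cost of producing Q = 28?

N* = 112, K* = 28

With a fixed-proportions technology, the cost-minimizing bundle uses no slack in either input: N/4 = K = Q.
So N = 4·28 = 112 and K = 28.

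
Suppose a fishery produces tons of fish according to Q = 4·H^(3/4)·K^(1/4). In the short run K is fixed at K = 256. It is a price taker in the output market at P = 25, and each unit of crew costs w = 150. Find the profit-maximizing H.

With K = 256, MP_H = (3/4)·4·H^(-1/4)·256^(1/4) = 12·H^(-1/4).
Profit maximization for a price taker requires P·MP_H = w: 25·12·H^(-1/4) = 150.
So H^(-1/4) = 0.5, which gives H = 16.

H* = 16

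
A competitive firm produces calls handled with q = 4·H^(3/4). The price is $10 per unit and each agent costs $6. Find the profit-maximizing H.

H* = 625

MP_H = (3/4)·4·H^(-1/4) = 3·H^(-1/4).
Profit maximization for a price taker requires P·MP_H = w: 10·3·H^(-1/4) = 6.
So H^(-1/4) = 0.2, which gives H = 625.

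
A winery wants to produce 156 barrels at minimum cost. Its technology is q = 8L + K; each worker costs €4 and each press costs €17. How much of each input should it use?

L* = 19.5, K* = 0

The inputs are perfect substitutes, so the firm uses whichever has the lower cost per unit of output.
Cost per unit of output via L is 0.5; via K it is 17. L is cheaper.
Producing q = 156 with L alone: L = 19.5, K = 0.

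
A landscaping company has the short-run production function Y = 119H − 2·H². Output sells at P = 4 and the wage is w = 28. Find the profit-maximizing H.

The marginal product of H is MP_H = 119 − 4H.
A price-taking firm hires until the value of the marginal product equals the wage: P·MP_H = w, so 4·(119 − 4H) = 28.
Then 119 − 4H = 7, giving H = 28.

H* = 28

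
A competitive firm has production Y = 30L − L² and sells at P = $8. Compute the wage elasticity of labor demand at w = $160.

From P·MP_L = w with MP_L = 30 − 2L, labor demand is L(w) = (30 − w/8)/2.
dL/dw = −1/(16) = -0.0625.
At w = 160, L = 5, so ε = (dL/dw)·(w/L) = (-0.0625)·(160/5) = -2.

ε = -2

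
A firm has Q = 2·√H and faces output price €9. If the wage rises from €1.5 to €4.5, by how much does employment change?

ΔH = -32

From P·MP_H = w with MP_H = H^(-1/2), the labor demand is H(w) = (9/w)^(2).
At w = 1.5: H = 36. At w = 4.5: H = 4.
ΔH = 4 − 36 = -32.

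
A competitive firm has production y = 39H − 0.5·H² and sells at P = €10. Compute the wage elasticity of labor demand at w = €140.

From P·MP_H = w with MP_H = 39 − H, labor demand is H(w) = 39 − w/10.
dH/dw = −1/(10) = -0.1.
At w = 140, H = 25, so ε = (dH/dw)·(w/H) = (-0.1)·(140/25) = -0.56.

ε = -0.56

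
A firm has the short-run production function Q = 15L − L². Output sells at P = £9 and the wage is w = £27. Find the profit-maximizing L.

The marginal product of L is MP_L = 15 − 2L.
A price-taking firm hires until the value of the marginal product equals the wage: P·MP_L = w, so 9·(15 − 2L) = 27.
Then 15 − 2L = 3, giving L = 6.

L* = 6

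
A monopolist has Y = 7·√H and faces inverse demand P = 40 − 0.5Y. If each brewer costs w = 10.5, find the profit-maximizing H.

Marginal revenue from the inverse demand is MR = 40 − Y.
The marginal product is MP_H = 3.5·H^(-1/2).
A monopolist hires until marginal revenue product equals the wage: MR·MP_H = w.
At H, Y = 7·√H. Substituting and solving: (40 − 7·√H)·3.5·H^(-1/2) = 10.5 gives H = 16.

H* = 16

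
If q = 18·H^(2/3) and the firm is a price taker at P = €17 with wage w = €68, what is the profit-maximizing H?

H* = 27

MP_H = (2/3)·18·H^(-1/3) = 12·H^(-1/3).
Profit maximization for a price taker requires P·MP_H = w: 17·12·H^(-1/3) = 68.
So H^(-1/3) = 1/3, which gives H = 27.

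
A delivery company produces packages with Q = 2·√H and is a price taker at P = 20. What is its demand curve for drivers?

H(w) = 400/w²

MP_H = (1/2)·2·H^(-1/2) = H^(-1/2).
Setting P·MP_H = w: 20·H^(-1/2) = w.
Solving for H: H^(-1/2) = w/20, so H = (20/w)^(2).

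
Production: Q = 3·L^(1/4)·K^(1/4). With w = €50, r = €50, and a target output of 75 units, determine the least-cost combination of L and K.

L* = 625, K* = 625

Cost minimization requires the marginal rate of technical substitution to equal the input-price ratio: MP_L/MP_K = w/r.
Here MP_L/MP_K = (1/4)·(K/L)/(1/4) = (K/L). Setting this equal to 50/50 = 1 gives K = L.
Substituting into Q = 75: 3·L^(1/4)·(L)^(1/4) = 75.
Solving, L = 625 and K = 625.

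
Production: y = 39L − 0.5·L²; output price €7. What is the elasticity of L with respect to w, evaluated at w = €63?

From P·MP_L = w with MP_L = 39 − L, labor demand is L(w) = 39 − w/7.
dL/dw = −1/(7) = -1/7.
At w = 63, L = 30, so ε = (dL/dw)·(w/L) = (-1/7)·(63/30) = -0.3.

ε = -0.3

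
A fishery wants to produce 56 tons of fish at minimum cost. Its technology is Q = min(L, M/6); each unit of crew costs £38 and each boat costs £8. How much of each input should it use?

L* = 56, M* = 336

With a fixed-proportions technology, the cost-minimizing bundle uses no slack in either input: L = M/6 = Q.
So L = 56 and M = 6·56 = 336.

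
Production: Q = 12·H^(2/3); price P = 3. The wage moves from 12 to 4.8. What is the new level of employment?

From P·MP_H = w with MP_H = 8·H^(-1/3), the labor demand is H(w) = (24/w)^(3).
At w = 12: H = 8. At w = 4.8: H = 125.

H* = 125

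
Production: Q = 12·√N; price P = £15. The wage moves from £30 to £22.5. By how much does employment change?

From P·MP_N = w with MP_N = 6·N^(-1/2), the labor demand is N(w) = (90/w)^(2).
At w = 30: N = 9. At w = 22.5: N = 16.
ΔN = 16 − 9 = 7.

ΔN = 7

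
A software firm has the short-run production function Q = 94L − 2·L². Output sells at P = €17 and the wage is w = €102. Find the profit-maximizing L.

The marginal product of L is MP_L = 94 − 4L.
A price-taking firm hires until the value of the marginal product equals the wage: P·MP_L = w, so 17·(94 − 4L) = 102.
Then 94 − 4L = 6, giving L = 22.

L* = 22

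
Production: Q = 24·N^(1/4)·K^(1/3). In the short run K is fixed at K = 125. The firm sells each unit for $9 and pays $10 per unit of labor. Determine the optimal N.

N* = 81

With K = 125, MP_N = (1/4)·24·N^(-3/4)·125^(1/3) = 30·N^(-3/4).
Profit maximization for a price taker requires P·MP_N = w: 9·30·N^(-3/4) = 10.
So N^(-3/4) = 1/27, which gives N = 81.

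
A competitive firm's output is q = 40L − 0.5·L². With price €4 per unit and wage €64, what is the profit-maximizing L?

L* = 24

The marginal product of L is MP_L = 40 − L.
A price-taking firm hires until the value of the marginal product equals the wage: P·MP_L = w, so 4·(40 − L) = 64.
Then 40 − L = 16, giving L = 24.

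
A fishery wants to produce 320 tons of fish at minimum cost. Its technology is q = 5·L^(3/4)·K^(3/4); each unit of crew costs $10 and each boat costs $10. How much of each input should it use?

L* = 16, K* = 16

Cost minimization requires the marginal rate of technical substitution to equal the input-price ratio: MP_L/MP_K = w/r.
Here MP_L/MP_K = (3/4)·(K/L)/(3/4) = (K/L). Setting this equal to 10/10 = 1 gives K = L.
Substituting into q = 320: 5·L^(3/4)·(L)^(3/4) = 320.
Solving, L = 16 and K = 16.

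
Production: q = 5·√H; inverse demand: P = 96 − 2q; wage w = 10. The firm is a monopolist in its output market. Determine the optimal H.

H* = 16

Marginal revenue from the inverse demand is MR = 96 − 4q.
The marginal product is MP_H = 2.5·H^(-1/2).
A monopolist hires until marginal revenue product equals the wage: MR·MP_H = w.
At H, q = 5·√H. Substituting and solving: (96 − 20·√H)·2.5·H^(-1/2) = 10 gives H = 16.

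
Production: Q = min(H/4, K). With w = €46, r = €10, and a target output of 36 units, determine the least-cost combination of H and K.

H* = 144, K* = 36

With a fixed-proportions technology, the cost-minimizing bundle uses no slack in either input: H/4 = K = Q.
So H = 4·36 = 144 and K = 36.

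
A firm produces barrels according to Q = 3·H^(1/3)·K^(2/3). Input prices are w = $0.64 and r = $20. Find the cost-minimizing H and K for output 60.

Cost minimization requires the marginal rate of technical substitution to equal the input-price ratio: MP_H/MP_K = w/r.
Here MP_H/MP_K = (1/3)·(K/H)/(2/3) = 0.5·(K/H). Setting this equal to 0.64/20 = 0.032 gives K = 0.064H.
Substituting into Q = 60: 3·H^(1/3)·(0.064H)^(2/3) = 60.
Solving, H = 125 and K = 8.

H* = 125, K* = 8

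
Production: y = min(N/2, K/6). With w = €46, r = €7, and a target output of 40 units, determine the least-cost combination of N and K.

With a fixed-proportions technology, the cost-minimizing bundle uses no slack in either input: N/2 = K/6 = y.
So N = 2·40 = 80 and K = 6·40 = 240.

N* = 80, K* = 240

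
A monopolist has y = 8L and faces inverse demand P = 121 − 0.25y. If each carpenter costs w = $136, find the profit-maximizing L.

L* = 26

Marginal revenue from the inverse demand is MR = 121 − 0.5y.
The marginal product is MP_L = 8.
A monopolist hires until marginal revenue product equals the wage: MR·MP_L = w.
(121 − 4L)·8 = 136, so L = 26.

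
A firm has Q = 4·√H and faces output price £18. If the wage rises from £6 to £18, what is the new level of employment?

H* = 4

From P·MP_H = w with MP_H = 2·H^(-1/2), the labor demand is H(w) = (36/w)^(2).
At w = 6: H = 36. At w = 18: H = 4.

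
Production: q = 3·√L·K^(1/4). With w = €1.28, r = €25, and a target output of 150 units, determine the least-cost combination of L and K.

Cost minimization requires the marginal rate of technical substitution to equal the input-price ratio: MP_L/MP_K = w/r.
Here MP_L/MP_K = (1/2)·(K/L)/(1/4) = 2·(K/L). Setting this equal to 1.28/25 = 0.0512 gives K = 0.0256L.
Substituting into q = 150: 3·L^(1/2)·(0.0256L)^(1/4) = 150.
Solving, L = 625 and K = 16.

L* = 625, K* = 16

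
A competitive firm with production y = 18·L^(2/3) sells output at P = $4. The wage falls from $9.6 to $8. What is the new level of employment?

From P·MP_L = w with MP_L = 12·L^(-1/3), the labor demand is L(w) = (48/w)^(3).
At w = 9.6: L = 125. At w = 8: L = 216.

L* = 216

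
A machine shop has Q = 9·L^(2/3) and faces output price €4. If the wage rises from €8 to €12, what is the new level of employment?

From P·MP_L = w with MP_L = 6·L^(-1/3), the labor demand is L(w) = (24/w)^(3).
At w = 8: L = 27. At w = 12: L = 8.

L* = 8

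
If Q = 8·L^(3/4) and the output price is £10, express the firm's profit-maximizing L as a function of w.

L(w) = (60/w)^(4)

MP_L = (3/4)·8·L^(-1/4) = 6·L^(-1/4).
Setting P·MP_L = w: 60·L^(-1/4) = w.
Solving for L: L^(-1/4) = w/60, so L = (60/w)^(4).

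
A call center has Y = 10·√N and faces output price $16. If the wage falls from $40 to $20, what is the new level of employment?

N* = 16

From P·MP_N = w with MP_N = 5·N^(-1/2), the labor demand is N(w) = (80/w)^(2).
At w = 40: N = 4. At w = 20: N = 16.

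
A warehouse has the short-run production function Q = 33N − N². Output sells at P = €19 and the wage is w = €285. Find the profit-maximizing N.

The marginal product of N is MP_N = 33 − 2N.
A price-taking firm hires until the value of the marginal product equals the wage: P·MP_N = w, so 19·(33 − 2N) = 285.
Then 33 − 2N = 15, giving N = 9.

N* = 9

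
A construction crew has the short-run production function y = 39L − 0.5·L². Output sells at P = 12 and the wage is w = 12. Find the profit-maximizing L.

The marginal product of L is MP_L = 39 − L.
A price-taking firm hires until the value of the marginal product equals the wage: P·MP_L = w, so 12·(39 − L) = 12.
Then 39 − L = 1, giving L = 38.

L* = 38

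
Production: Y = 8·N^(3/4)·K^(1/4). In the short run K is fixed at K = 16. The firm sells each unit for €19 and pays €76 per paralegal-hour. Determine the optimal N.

With K = 16, MP_N = (3/4)·8·N^(-1/4)·16^(1/4) = 12·N^(-1/4).
Profit maximization for a price taker requires P·MP_N = w: 19·12·N^(-1/4) = 76.
So N^(-1/4) = 1/3, which gives N = 81.

N* = 81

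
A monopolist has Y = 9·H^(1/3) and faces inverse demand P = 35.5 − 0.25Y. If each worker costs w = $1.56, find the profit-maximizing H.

Marginal revenue from the inverse demand is MR = 35.5 − 0.5Y.
The marginal product is MP_H = 3·H^(-2/3).
A monopolist hires until marginal revenue product equals the wage: MR·MP_H = w.
At H, Y = 9·H^(1/3). Substituting and solving: (35.5 − 4.5·H^(1/3))·3·H^(-2/3) = 1.56 gives H = 125.

H* = 125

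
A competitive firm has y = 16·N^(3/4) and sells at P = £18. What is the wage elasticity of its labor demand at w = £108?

MP_N = (3/4)·16·N^(-1/4), so P·MP_N = w gives 216·N^(-1/4) = w.
Solving, N(w) = (216/w)^(4). This is a constant-elasticity form: N ∝ w^(−4), so ε = −4.

ε = -4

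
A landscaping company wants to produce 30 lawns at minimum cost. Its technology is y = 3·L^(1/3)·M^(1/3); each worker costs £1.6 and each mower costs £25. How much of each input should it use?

Cost minimization requires the marginal rate of technical substitution to equal the input-price ratio: MP_L/MP_M = w/r.
Here MP_L/MP_M = (1/3)·(M/L)/(1/3) = (M/L). Setting this equal to 1.6/25 = 0.064 gives M = 0.064L.
Substituting into y = 30: 3·L^(1/3)·(0.064L)^(1/3) = 30.
Solving, L = 125 and M = 8.

L* = 125, M* = 8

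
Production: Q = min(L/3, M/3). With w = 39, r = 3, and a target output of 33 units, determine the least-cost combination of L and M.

With a fixed-proportions technology, the cost-minimizing bundle uses no slack in either input: L/3 = M/3 = Q.
So L = 3·33 = 99 and M = 3·33 = 99.

L* = 99, M* = 99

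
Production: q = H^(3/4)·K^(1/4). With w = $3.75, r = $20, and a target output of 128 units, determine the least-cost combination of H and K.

H* = 256, K* = 16

Cost minimization requires the marginal rate of technical substitution to equal the input-price ratio: MP_H/MP_K = w/r.
Here MP_H/MP_K = (3/4)·(K/H)/(1/4) = 3·(K/H). Setting this equal to 3.75/20 = 0.1875 gives K = 0.0625H.
Substituting into q = 128: H^(3/4)·(0.0625H)^(1/4) = 128.
Solving, H = 256 and K = 16.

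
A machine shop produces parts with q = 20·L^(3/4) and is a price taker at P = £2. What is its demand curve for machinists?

L(w) = 810000/w^(4)

MP_L = (3/4)·20·L^(-1/4) = 15·L^(-1/4).
Setting P·MP_L = w: 30·L^(-1/4) = w.
Solving for L: L^(-1/4) = w/30, so L = (30/w)^(4).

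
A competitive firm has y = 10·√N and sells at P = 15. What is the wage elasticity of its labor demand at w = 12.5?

MP_N = (1/2)·10·N^(-1/2), so P·MP_N = w gives 75·N^(-1/2) = w.
Solving, N(w) = (75/w)^(2). This is a constant-elasticity form: N ∝ w^(−2), so ε = −2.

ε = -2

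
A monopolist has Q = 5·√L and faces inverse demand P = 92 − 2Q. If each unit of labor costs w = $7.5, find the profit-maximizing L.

Marginal revenue from the inverse demand is MR = 92 − 4Q.
The marginal product is MP_L = 2.5·L^(-1/2).
A monopolist hires until marginal revenue product equals the wage: MR·MP_L = w.
At L, Q = 5·√L. Substituting and solving: (92 − 20·√L)·2.5·L^(-1/2) = 7.5 gives L = 16.

L* = 16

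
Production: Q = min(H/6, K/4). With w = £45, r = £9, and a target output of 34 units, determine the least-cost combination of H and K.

With a fixed-proportions technology, the cost-minimizing bundle uses no slack in either input: H/6 = K/4 = Q.
So H = 6·34 = 204 and K = 4·34 = 136.

H* = 204, K* = 136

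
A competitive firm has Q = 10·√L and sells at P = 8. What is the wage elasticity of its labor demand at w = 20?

MP_L = (1/2)·10·L^(-1/2), so P·MP_L = w gives 40·L^(-1/2) = w.
Solving, L(w) = (40/w)^(2). This is a constant-elasticity form: L ∝ w^(−2), so ε = −2.

ε = -2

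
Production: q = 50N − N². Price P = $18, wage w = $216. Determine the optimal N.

N* = 19

The marginal product of N is MP_N = 50 − 2N.
A price-taking firm hires until the value of the marginal product equals the wage: P·MP_N = w, so 18·(50 − 2N) = 216.
Then 50 − 2N = 12, giving N = 19.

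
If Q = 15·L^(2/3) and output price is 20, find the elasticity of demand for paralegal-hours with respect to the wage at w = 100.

MP_L = (2/3)·15·L^(-1/3), so P·MP_L = w gives 200·L^(-1/3) = w.
Solving, L(w) = (200/w)^(3). This is a constant-elasticity form: L ∝ w^(−3), so ε = −3.

ε = -3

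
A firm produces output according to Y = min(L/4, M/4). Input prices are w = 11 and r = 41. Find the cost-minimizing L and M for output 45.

L* = 180, M* = 180

With a fixed-proportions technology, the cost-minimizing bundle uses no slack in either input: L/4 = M/4 = Y.
So L = 4·45 = 180 and M = 4·45 = 180.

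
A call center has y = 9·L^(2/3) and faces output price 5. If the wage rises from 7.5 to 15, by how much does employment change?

ΔL = -56

From P·MP_L = w with MP_L = 6·L^(-1/3), the labor demand is L(w) = (30/w)^(3).
At w = 7.5: L = 64. At w = 15: L = 8.
ΔL = 8 − 64 = -56.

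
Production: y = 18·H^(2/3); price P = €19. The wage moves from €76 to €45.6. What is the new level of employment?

From P·MP_H = w with MP_H = 12·H^(-1/3), the labor demand is H(w) = (228/w)^(3).
At w = 76: H = 27. At w = 45.6: H = 125.

H* = 125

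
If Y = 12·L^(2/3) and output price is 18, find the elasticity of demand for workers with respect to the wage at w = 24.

MP_L = (2/3)·12·L^(-1/3), so P·MP_L = w gives 144·L^(-1/3) = w.
Solving, L(w) = (144/w)^(3). This is a constant-elasticity form: L ∝ w^(−3), so ε = −3.

ε = -3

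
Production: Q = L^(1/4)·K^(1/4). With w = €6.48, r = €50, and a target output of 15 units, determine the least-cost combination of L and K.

Cost minimization requires the marginal rate of technical substitution to equal the input-price ratio: MP_L/MP_K = w/r.
Here MP_L/MP_K = (1/4)·(K/L)/(1/4) = (K/L). Setting this equal to 6.48/50 = 0.1296 gives K = 0.1296L.
Substituting into Q = 15: L^(1/4)·(0.1296L)^(1/4) = 15.
Solving, L = 625 and K = 81.

L* = 625, K* = 81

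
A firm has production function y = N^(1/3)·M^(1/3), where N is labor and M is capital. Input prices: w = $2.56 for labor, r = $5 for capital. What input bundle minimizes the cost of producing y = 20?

Cost minimization requires the marginal rate of technical substitution to equal the input-price ratio: MP_N/MP_M = w/r.
Here MP_N/MP_M = (1/3)·(M/N)/(1/3) = (M/N). Setting this equal to 2.56/5 = 0.512 gives M = 0.512N.
Substituting into y = 20: N^(1/3)·(0.512N)^(1/3) = 20.
Solving, N = 125 and M = 64.

N* = 125, M* = 64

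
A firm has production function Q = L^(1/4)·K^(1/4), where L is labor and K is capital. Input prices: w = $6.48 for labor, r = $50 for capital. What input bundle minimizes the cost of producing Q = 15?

L* = 625, K* = 81

Cost minimization requires the marginal rate of technical substitution to equal the input-price ratio: MP_L/MP_K = w/r.
Here MP_L/MP_K = (1/4)·(K/L)/(1/4) = (K/L). Setting this equal to 6.48/50 = 0.1296 gives K = 0.1296L.
Substituting into Q = 15: L^(1/4)·(0.1296L)^(1/4) = 15.
Solving, L = 625 and K = 81.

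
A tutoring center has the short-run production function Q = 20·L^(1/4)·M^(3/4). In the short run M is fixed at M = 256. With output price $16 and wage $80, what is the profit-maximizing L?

With M = 256, MP_L = (1/4)·20·L^(-3/4)·256^(3/4) = 320·L^(-3/4).
Profit maximization for a price taker requires P·MP_L = w: 16·320·L^(-3/4) = 80.
So L^(-3/4) = 0.015625, which gives L = 256.

L* = 256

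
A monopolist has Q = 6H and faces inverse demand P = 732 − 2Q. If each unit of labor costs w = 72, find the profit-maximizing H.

Marginal revenue from the inverse demand is MR = 732 − 4Q.
The marginal product is MP_H = 6.
A monopolist hires until marginal revenue product equals the wage: MR·MP_H = w.
(732 − 24H)·6 = 72, so H = 30.

H* = 30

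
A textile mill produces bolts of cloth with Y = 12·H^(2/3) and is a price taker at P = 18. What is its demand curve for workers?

MP_H = (2/3)·12·H^(-1/3) = 8·H^(-1/3).
Setting P·MP_H = w: 144·H^(-1/3) = w.
Solving for H: H^(-1/3) = w/144, so H = (144/w)^(3).

H(w) = 2985984/w³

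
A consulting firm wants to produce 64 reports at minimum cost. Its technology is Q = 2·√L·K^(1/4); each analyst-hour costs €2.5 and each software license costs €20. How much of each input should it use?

L* = 256, K* = 16

Cost minimization requires the marginal rate of technical substitution to equal the input-price ratio: MP_L/MP_K = w/r.
Here MP_L/MP_K = (1/2)·(K/L)/(1/4) = 2·(K/L). Setting this equal to 2.5/20 = 0.125 gives K = 0.0625L.
Substituting into Q = 64: 2·L^(1/2)·(0.0625L)^(1/4) = 64.
Solving, L = 256 and K = 16.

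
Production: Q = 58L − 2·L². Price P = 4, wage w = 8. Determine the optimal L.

L* = 14

The marginal product of L is MP_L = 58 − 4L.
A price-taking firm hires until the value of the marginal product equals the wage: P·MP_L = w, so 4·(58 − 4L) = 8.
Then 58 − 4L = 2, giving L = 14.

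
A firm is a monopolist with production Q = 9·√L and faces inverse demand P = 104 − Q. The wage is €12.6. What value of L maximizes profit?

L* = 25

Marginal revenue from the inverse demand is MR = 104 − 2Q.
The marginal product is MP_L = 4.5·L^(-1/2).
A monopolist hires until marginal revenue product equals the wage: MR·MP_L = w.
At L, Q = 9·√L. Substituting and solving: (104 − 18·√L)·4.5·L^(-1/2) = 12.6 gives L = 25.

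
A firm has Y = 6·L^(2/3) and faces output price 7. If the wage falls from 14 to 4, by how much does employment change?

ΔL = 335

From P·MP_L = w with MP_L = 4·L^(-1/3), the labor demand is L(w) = (28/w)^(3).
At w = 14: L = 8. At w = 4: L = 343.
ΔL = 343 − 8 = 335.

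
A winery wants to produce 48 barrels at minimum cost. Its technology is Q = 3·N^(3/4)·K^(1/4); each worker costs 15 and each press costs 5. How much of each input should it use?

Cost minimization requires the marginal rate of technical substitution to equal the input-price ratio: MP_N/MP_K = w/r.
Here MP_N/MP_K = (3/4)·(K/N)/(1/4) = 3·(K/N). Setting this equal to 15/5 = 3 gives K = N.
Substituting into Q = 48: 3·N^(3/4)·(N)^(1/4) = 48.
Solving, N = 16 and K = 16.

N* = 16, K* = 16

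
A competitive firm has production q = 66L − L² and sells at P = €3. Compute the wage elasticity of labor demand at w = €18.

From P·MP_L = w with MP_L = 66 − 2L, labor demand is L(w) = (66 − w/3)/2.
dL/dw = −1/(6) = -1/6.
At w = 18, L = 30, so ε = (dL/dw)·(w/L) = (-1/6)·(18/30) = -0.1.

ε = -0.1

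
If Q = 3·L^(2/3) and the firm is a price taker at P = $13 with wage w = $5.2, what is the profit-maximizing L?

MP_L = (2/3)·3·L^(-1/3) = 2·L^(-1/3).
Profit maximization for a price taker requires P·MP_L = w: 13·2·L^(-1/3) = 5.2.
So L^(-1/3) = 0.2, which gives L = 125.

L* = 125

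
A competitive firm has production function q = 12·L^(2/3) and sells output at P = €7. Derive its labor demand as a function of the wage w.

MP_L = (2/3)·12·L^(-1/3) = 8·L^(-1/3).
Setting P·MP_L = w: 56·L^(-1/3) = w.
Solving for L: L^(-1/3) = w/56, so L = (56/w)^(3).

L(w) = 175616/w³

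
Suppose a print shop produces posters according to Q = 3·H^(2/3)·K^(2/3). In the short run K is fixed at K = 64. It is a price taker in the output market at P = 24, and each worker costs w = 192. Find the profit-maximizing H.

H* = 64

With K = 64, MP_H = (2/3)·3·H^(-1/3)·64^(2/3) = 32·H^(-1/3).
Profit maximization for a price taker requires P·MP_H = w: 24·32·H^(-1/3) = 192.
So H^(-1/3) = 0.25, which gives H = 64.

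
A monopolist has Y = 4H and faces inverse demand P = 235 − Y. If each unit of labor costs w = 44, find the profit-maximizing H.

Marginal revenue from the inverse demand is MR = 235 − 2Y.
The marginal product is MP_H = 4.
A monopolist hires until marginal revenue product equals the wage: MR·MP_H = w.
(235 − 8H)·4 = 44, so H = 28.

H* = 28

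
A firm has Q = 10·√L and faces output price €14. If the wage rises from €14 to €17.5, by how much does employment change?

ΔL = -9

From P·MP_L = w with MP_L = 5·L^(-1/2), the labor demand is L(w) = (70/w)^(2).
At w = 14: L = 25. At w = 17.5: L = 16.
ΔL = 16 − 25 = -9.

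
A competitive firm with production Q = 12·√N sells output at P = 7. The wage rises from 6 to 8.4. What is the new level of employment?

N* = 25

From P·MP_N = w with MP_N = 6·N^(-1/2), the labor demand is N(w) = (42/w)^(2).
At w = 6: N = 49. At w = 8.4: N = 25.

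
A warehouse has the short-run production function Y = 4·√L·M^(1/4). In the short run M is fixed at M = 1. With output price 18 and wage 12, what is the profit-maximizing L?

L* = 9

With M = 1, MP_L = (1/2)·4·L^(-1/2)·1^(1/4) = 2·L^(-1/2).
Profit maximization for a price taker requires P·MP_L = w: 18·2·L^(-1/2) = 12.
So L^(-1/2) = 1/3, which gives L = 9.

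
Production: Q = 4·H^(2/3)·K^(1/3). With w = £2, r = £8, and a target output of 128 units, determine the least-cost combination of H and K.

H* = 64, K* = 8

Cost minimization requires the marginal rate of technical substitution to equal the input-price ratio: MP_H/MP_K = w/r.
Here MP_H/MP_K = (2/3)·(K/H)/(1/3) = 2·(K/H). Setting this equal to 2/8 = 0.25 gives K = 0.125H.
Substituting into Q = 128: 4·H^(2/3)·(0.125H)^(1/3) = 128.
Solving, H = 64 and K = 8.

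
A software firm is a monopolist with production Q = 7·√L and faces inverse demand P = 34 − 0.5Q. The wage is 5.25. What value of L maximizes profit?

L* = 16

Marginal revenue from the inverse demand is MR = 34 − Q.
The marginal product is MP_L = 3.5·L^(-1/2).
A monopolist hires until marginal revenue product equals the wage: MR·MP_L = w.
At L, Q = 7·√L. Substituting and solving: (34 − 7·√L)·3.5·L^(-1/2) = 5.25 gives L = 16.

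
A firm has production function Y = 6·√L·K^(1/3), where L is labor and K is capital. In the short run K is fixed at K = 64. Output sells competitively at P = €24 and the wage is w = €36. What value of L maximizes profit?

L* = 64

With K = 64, MP_L = (1/2)·6·L^(-1/2)·64^(1/3) = 12·L^(-1/2).
Profit maximization for a price taker requires P·MP_L = w: 24·12·L^(-1/2) = 36.
So L^(-1/2) = 0.125, which gives L = 64.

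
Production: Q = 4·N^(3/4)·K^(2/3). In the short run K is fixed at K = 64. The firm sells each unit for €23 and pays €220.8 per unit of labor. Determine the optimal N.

With K = 64, MP_N = (3/4)·4·N^(-1/4)·64^(2/3) = 48·N^(-1/4).
Profit maximization for a price taker requires P·MP_N = w: 23·48·N^(-1/4) = 220.8.
So N^(-1/4) = 0.2, which gives N = 625.

N* = 625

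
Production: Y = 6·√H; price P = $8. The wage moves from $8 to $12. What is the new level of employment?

From P·MP_H = w with MP_H = 3·H^(-1/2), the labor demand is H(w) = (24/w)^(2).
At w = 8: H = 9. At w = 12: H = 4.

H* = 4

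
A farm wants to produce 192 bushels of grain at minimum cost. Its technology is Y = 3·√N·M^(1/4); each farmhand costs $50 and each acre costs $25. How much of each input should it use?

N* = 256, M* = 256

Cost minimization requires the marginal rate of technical substitution to equal the input-price ratio: MP_N/MP_M = w/r.
Here MP_N/MP_M = (1/2)·(M/N)/(1/4) = 2·(M/N). Setting this equal to 50/25 = 2 gives M = N.
Substituting into Y = 192: 3·N^(1/2)·(N)^(1/4) = 192.
Solving, N = 256 and M = 256.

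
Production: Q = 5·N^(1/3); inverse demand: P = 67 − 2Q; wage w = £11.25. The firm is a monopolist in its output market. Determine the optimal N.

N* = 8

Marginal revenue from the inverse demand is MR = 67 − 4Q.
The marginal product is MP_N = (5/3)·N^(-2/3).
A monopolist hires until marginal revenue product equals the wage: MR·MP_N = w.
At N, Q = 5·N^(1/3). Substituting and solving: (67 − 20·N^(1/3))·(5/3)·N^(-2/3) = 11.25 gives N = 8.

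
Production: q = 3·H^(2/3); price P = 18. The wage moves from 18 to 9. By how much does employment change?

From P·MP_H = w with MP_H = 2·H^(-1/3), the labor demand is H(w) = (36/w)^(3).
At w = 18: H = 8. At w = 9: H = 64.
ΔH = 64 − 8 = 56.

ΔH = 56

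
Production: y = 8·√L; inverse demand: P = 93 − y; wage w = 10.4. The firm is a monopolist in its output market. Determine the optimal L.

Marginal revenue from the inverse demand is MR = 93 − 2y.
The marginal product is MP_L = 4·L^(-1/2).
A monopolist hires until marginal revenue product equals the wage: MR·MP_L = w.
At L, y = 8·√L. Substituting and solving: (93 − 16·√L)·4·L^(-1/2) = 10.4 gives L = 25.

L* = 25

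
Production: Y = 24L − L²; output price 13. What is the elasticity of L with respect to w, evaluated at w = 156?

From P·MP_L = w with MP_L = 24 − 2L, labor demand is L(w) = (24 − w/13)/2.
dL/dw = −1/(26) = -1/26.
At w = 156, L = 6, so ε = (dL/dw)·(w/L) = (-1/26)·(156/6) = -1.

ε = -1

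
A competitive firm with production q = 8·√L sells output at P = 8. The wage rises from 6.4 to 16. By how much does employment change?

ΔL = -21

From P·MP_L = w with MP_L = 4·L^(-1/2), the labor demand is L(w) = (32/w)^(2).
At w = 6.4: L = 25. At w = 16: L = 4.
ΔL = 4 − 25 = -21.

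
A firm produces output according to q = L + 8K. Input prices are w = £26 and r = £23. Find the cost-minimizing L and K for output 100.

The inputs are perfect substitutes, so the firm uses whichever has the lower cost per unit of output.
Cost per unit of output via L is 26; via K it is 2.875. K is cheaper.
Producing q = 100 with K alone: L = 0, K = 12.5.

L* = 0, K* = 12.5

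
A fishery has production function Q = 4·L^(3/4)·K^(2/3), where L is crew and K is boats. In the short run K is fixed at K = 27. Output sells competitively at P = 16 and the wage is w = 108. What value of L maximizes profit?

With K = 27, MP_L = (3/4)·4·L^(-1/4)·27^(2/3) = 27·L^(-1/4).
Profit maximization for a price taker requires P·MP_L = w: 16·27·L^(-1/4) = 108.
So L^(-1/4) = 0.25, which gives L = 256.

L* = 256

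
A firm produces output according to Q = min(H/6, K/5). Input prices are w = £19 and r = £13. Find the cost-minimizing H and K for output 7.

With a fixed-proportions technology, the cost-minimizing bundle uses no slack in either input: H/6 = K/5 = Q.
So H = 6·7 = 42 and K = 5·7 = 35.

H* = 42, K* = 35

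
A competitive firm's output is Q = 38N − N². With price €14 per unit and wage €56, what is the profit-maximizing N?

The marginal product of N is MP_N = 38 − 2N.
A price-taking firm hires until the value of the marginal product equals the wage: P·MP_N = w, so 14·(38 − 2N) = 56.
Then 38 − 2N = 4, giving N = 17.

N* = 17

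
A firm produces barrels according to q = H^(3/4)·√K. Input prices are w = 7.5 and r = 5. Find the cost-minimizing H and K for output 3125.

H* = 625, K* = 625

Cost minimization requires the marginal rate of technical substitution to equal the input-price ratio: MP_H/MP_K = w/r.
Here MP_H/MP_K = (3/4)·(K/H)/(1/2) = 1.5·(K/H). Setting this equal to 7.5/5 = 1.5 gives K = H.
Substituting into q = 3125: H^(3/4)·(H)^(1/2) = 3125.
Solving, H = 625 and K = 625.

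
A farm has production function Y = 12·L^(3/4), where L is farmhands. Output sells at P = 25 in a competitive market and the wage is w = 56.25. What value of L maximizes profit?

L* = 256

MP_L = (3/4)·12·L^(-1/4) = 9·L^(-1/4).
Profit maximization for a price taker requires P·MP_L = w: 25·9·L^(-1/4) = 56.25.
So L^(-1/4) = 0.25, which gives L = 256.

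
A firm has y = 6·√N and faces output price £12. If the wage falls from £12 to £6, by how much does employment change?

From P·MP_N = w with MP_N = 3·N^(-1/2), the labor demand is N(w) = (36/w)^(2).
At w = 12: N = 9. At w = 6: N = 36.
ΔN = 36 − 9 = 27.

ΔN = 27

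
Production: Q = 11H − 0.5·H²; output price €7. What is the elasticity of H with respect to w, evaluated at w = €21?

From P·MP_H = w with MP_H = 11 − H, labor demand is H(w) = 11 − w/7.
dH/dw = −1/(7) = -1/7.
At w = 21, H = 8, so ε = (dH/dw)·(w/H) = (-1/7)·(21/8) = -0.375.

ε = -0.375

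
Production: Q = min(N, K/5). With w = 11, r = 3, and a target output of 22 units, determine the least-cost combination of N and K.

N* = 22, K* = 110

With a fixed-proportions technology, the cost-minimizing bundle uses no slack in either input: N = K/5 = Q.
So N = 22 and K = 5·22 = 110.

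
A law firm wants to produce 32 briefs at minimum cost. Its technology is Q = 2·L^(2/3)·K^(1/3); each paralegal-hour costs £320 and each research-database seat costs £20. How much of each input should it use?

L* = 8, K* = 64

Cost minimization requires the marginal rate of technical substitution to equal the input-price ratio: MP_L/MP_K = w/r.
Here MP_L/MP_K = (2/3)·(K/L)/(1/3) = 2·(K/L). Setting this equal to 320/20 = 16 gives K = 8L.
Substituting into Q = 32: 2·L^(2/3)·(8L)^(1/3) = 32.
Solving, L = 8 and K = 64.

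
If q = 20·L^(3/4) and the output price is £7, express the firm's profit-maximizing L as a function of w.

MP_L = (3/4)·20·L^(-1/4) = 15·L^(-1/4).
Setting P·MP_L = w: 105·L^(-1/4) = w.
Solving for L: L^(-1/4) = w/105, so L = (105/w)^(4).

L(w) = (105/w)^(4)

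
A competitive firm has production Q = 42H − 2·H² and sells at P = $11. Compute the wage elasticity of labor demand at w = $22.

From P·MP_H = w with MP_H = 42 − 4H, labor demand is H(w) = (42 − w/11)/4.
dH/dw = −1/(44) = -1/44.
At w = 22, H = 10, so ε = (dH/dw)·(w/H) = (-1/44)·(22/10) = -0.05.

ε = -0.05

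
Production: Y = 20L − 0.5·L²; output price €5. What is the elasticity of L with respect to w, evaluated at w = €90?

From P·MP_L = w with MP_L = 20 − L, labor demand is L(w) = 20 − w/5.
dL/dw = −1/(5) = -0.2.
At w = 90, L = 2, so ε = (dL/dw)·(w/L) = (-0.2)·(90/2) = -9.

ε = -9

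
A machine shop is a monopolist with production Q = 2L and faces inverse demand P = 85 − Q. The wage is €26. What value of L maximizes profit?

L* = 18

Marginal revenue from the inverse demand is MR = 85 − 2Q.
The marginal product is MP_L = 2.
A monopolist hires until marginal revenue product equals the wage: MR·MP_L = w.
(85 − 4L)·2 = 26, so L = 18.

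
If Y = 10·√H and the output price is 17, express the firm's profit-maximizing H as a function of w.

MP_H = (1/2)·10·H^(-1/2) = 5·H^(-1/2).
Setting P·MP_H = w: 85·H^(-1/2) = w.
Solving for H: H^(-1/2) = w/85, so H = (85/w)^(2).

H(w) = 7225/w²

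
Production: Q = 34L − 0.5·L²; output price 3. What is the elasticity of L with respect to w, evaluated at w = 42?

ε = -0.7

From P·MP_L = w with MP_L = 34 − L, labor demand is L(w) = 34 − w/3.
dL/dw = −1/(3) = -1/3.
At w = 42, L = 20, so ε = (dL/dw)·(w/L) = (-1/3)·(42/20) = -0.7.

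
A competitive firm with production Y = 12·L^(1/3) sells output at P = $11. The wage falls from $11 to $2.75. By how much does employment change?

From P·MP_L = w with MP_L = 4·L^(-2/3), the labor demand is L(w) = (44/w)^(3/2).
At w = 11: L = 8. At w = 2.75: L = 64.
ΔL = 64 − 8 = 56.

ΔL = 56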